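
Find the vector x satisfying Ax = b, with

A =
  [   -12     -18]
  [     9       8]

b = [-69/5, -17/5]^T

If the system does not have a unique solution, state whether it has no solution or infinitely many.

Row-reduce the augmented matrix:
R1 ← R1 / (-12).
R2 ← R2 − 9·R1.
R2 ← R2 / (-11/2).
R1 ← R1 − 3/2·R2.
Reading off the reduced rows gives x_1 = -13/5, x_2 = 5/2.

x_1 = -13/5, x_2 = 5/2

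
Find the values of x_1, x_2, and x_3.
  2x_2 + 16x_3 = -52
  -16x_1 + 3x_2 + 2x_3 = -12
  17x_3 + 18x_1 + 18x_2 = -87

Row-reduce the augmented matrix:
Swap R1 and R2.
R1 ← R1 / (-16).
R3 ← R3 − 18·R1.
R2 ← R2 / (2).
R1 ← R1 + 3/16·R2.
R3 ← R3 − 171/8·R2.
R3 ← R3 / (-607/4).
R1 ← R1 − 11/8·R3.
R2 ← R2 − 8·R3.
Reading off the reduced rows gives x_1 = 0, x_2 = -2, x_3 = -3.

x_1 = 0, x_2 = -2, x_3 = -3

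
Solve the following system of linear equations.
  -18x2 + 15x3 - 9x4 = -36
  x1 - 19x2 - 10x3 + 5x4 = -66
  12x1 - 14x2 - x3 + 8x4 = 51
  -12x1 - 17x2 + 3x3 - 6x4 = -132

Row-reduce the augmented matrix:
Swap R1 and R2.
R3 ← R3 − 12·R1.
R4 ← R4 + 12·R1.
R2 ← R2 / (-18).
R1 ← R1 + 19·R2.
R3 ← R3 − 214·R2.
R4 ← R4 + 245·R2.
R3 ← R3 / (892/3).
R1 ← R1 + 155/6·R3.
R2 ← R2 + 5/6·R3.
R4 ← R4 + 1927/6·R3.
R4 ← R4 / (8483/1784).
R1 ← R1 − 1223/1784·R4.
R2 ← R2 − 97/1784·R4.
R3 ← R3 + 477/892·R4.
Reading off the reduced rows gives x1 = 6, x2 = 3, x3 = 3, x4 = 3.

x1 = 6, x2 = 3, x3 = 3, x4 = 3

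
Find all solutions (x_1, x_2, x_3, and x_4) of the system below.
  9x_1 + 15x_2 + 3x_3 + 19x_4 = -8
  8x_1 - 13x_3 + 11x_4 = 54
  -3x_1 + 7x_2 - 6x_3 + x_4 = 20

Row-reduce:
R1 ← R1 / (9).
R2 ← R2 − 8·R1.
R3 ← R3 + 3·R1.
R2 ← R2 / (-40/3).
R1 ← R1 − 5/3·R2.
R3 ← R3 − 12·R2.
R3 ← R3 / (-191/10).
R1 ← R1 + 13/8·R3.
R2 ← R2 − 47/40·R3.
Rank is 3 with 4 unknowns, leaving x_4 free.

infinitely many solutions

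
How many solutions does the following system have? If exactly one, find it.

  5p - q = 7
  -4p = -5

p = 5/4, q = -3/4

Row-reduce the augmented matrix:
R1 ← R1 / (5).
R2 ← R2 + 4·R1.
R2 ← R2 / (-4/5).
R1 ← R1 + 1/5·R2.
Reading off the reduced rows gives p = 5/4, q = -3/4.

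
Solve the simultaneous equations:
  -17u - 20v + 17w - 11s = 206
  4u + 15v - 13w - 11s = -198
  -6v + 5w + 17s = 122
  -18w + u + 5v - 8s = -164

u = -4, v = -4, w = 6, s = 4

Row-reduce the augmented matrix:
R1 ← R1 / (-17).
R2 ← R2 − 4·R1.
R4 ← R4 − 1·R1.
R2 ← R2 / (175/17).
R1 ← R1 − 20/17·R2.
R3 ← R3 + 6·R2.
R4 ← R4 − 65/17·R2.
R3 ← R3 / (-43/175).
R1 ← R1 − 1/35·R3.
R2 ← R2 + 153/175·R3.
R4 ← R4 + 478/35·R3.
R4 ← R4 / (-21856/43).
R1 ← R1 − 140/43·R4.
R2 ← R2 + 1446/43·R4.
R3 ← R3 + 1589/43·R4.
Reading off the reduced rows gives u = -4, v = -4, w = 6, s = 4.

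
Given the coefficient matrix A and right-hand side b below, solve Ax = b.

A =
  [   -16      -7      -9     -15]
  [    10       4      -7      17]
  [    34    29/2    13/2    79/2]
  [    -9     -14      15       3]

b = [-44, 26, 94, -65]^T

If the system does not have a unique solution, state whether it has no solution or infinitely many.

no solution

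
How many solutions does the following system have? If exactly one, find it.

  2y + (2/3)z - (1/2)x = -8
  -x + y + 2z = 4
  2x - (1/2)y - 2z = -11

x = -4, y = -6, z = 3

Row-reduce the augmented matrix:
R1 ← R1 / (-1/2).
R2 ← R2 + 1·R1.
R3 ← R3 − 2·R1.
R2 ← R2 / (-3).
R1 ← R1 + 4·R2.
R3 ← R3 − 15/2·R2.
R3 ← R3 / (7/3).
R1 ← R1 + 20/9·R3.
R2 ← R2 + 2/9·R3.
Reading off the reduced rows gives x = -4, y = -6, z = 3.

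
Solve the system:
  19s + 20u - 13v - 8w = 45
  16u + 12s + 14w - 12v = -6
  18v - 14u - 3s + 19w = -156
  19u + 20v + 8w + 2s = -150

u = 0, v = -6, w = -3, s = -3

Row-reduce the augmented matrix:
R1 ← R1 / (20).
R2 ← R2 − 16·R1.
R3 ← R3 + 14·R1.
R4 ← R4 − 19·R1.
R2 ← R2 / (-8/5).
R1 ← R1 + 13/20·R2.
R3 ← R3 − 89/10·R2.
R4 ← R4 − 647/20·R2.
R3 ← R3 / (1015/8).
R1 ← R1 + 139/16·R3.
R2 ← R2 + 51/4·R3.
R4 ← R4 − 6849/16·R3.
R4 ← R4 / (-22511/406).
R1 ← R1 − 705/406·R4.
R2 ← R2 − 253/203·R4.
R3 ← R3 + 12/203·R4.
Reading off the reduced rows gives u = 0, v = -6, w = -3, s = -3.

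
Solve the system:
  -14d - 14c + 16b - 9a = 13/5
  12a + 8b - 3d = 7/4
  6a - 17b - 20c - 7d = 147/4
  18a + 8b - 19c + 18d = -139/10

a = 1/2, b = -1, c = -2/5, d = -5/4

Row-reduce the augmented matrix:
R1 ← R1 / (-9).
R2 ← R2 − 12·R1.
R3 ← R3 − 6·R1.
R4 ← R4 − 18·R1.
R2 ← R2 / (88/3).
R1 ← R1 + 16/9·R2.
R3 ← R3 + 19/3·R2.
R4 ← R4 − 40·R2.
R3 ← R3 / (-367/11).
R1 ← R1 − 14/33·R3.
R2 ← R2 + 7/11·R3.
R4 ← R4 + 237/11·R3.
R4 ← R4 / (97223/2936).
R1 ← R1 + 109/4404·R4.
R2 ← R2 + 124/367·R4.
R3 ← R3 − 1849/2936·R4.
Reading off the reduced rows gives a = 1/2, b = -1, c = -2/5, d = -5/4.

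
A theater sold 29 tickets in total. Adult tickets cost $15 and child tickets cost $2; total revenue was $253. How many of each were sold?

Let a = adult tickets, c = child tickets.
  a + c = 29
  15a + 2c = 253
From equation 1: a = 29 − c.
Substitute into equation 2 and solve: c = 14.
Then a = 15.

adult tickets: 15, child tickets: 14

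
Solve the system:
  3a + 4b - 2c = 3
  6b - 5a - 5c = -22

infinitely many solutions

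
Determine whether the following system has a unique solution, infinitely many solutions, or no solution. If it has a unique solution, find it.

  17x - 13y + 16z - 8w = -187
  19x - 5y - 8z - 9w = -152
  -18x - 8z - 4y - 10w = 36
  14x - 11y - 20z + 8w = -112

Row-reduce the augmented matrix:
R1 ← R1 / (17).
R2 ← R2 − 19·R1.
R3 ← R3 + 18·R1.
R4 ← R4 − 14·R1.
R2 ← R2 / (162/17).
R1 ← R1 + 13/17·R2.
R3 ← R3 + 302/17·R2.
R4 ← R4 + 5/17·R2.
R3 ← R3 / (-3184/81).
R1 ← R1 + 92/81·R3.
R2 ← R2 + 220/81·R3.
R4 ← R4 + 2752/81·R3.
R4 ← R4 / (12197/398).
R1 ← R1 − 49/796·R4.
R2 ← R2 − 1017/796·R4.
R3 ← R3 − 1505/3184·R4.
Reading off the reduced rows gives x = -5, y = 6, z = 0, w = 3.

x = -5, y = 6, z = 0, w = 3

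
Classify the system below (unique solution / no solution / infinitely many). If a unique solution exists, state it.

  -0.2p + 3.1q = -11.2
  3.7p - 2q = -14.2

Row-reduce the augmented matrix:
R1 ← R1 / (-1/5).
R2 ← R2 − 37/10·R1.
R2 ← R2 / (1107/20).
R1 ← R1 + 31/2·R2.
Reading off the reduced rows gives p = -6, q = -4.

p = -6, q = -4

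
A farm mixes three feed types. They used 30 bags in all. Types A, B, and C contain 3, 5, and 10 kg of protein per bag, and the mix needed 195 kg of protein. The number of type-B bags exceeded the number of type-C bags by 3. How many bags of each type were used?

type-A bags: 5, type-B bags: 14, type-C bags: 11

Let a = type-A bags, b = type-B bags, c = type-C bags.
  a + b + c = 30
  10c + 3a + 5b = 195
  b - c = 3
Row-reduce the augmented matrix:
R2 ← R2 − 3·R1.
R2 ← R2 / (2).
R1 ← R1 − 1·R2.
R3 ← R3 − 1·R2.
R3 ← R3 / (-9/2).
R1 ← R1 + 5/2·R3.
R2 ← R2 − 7/2·R3.
Reading off the reduced rows gives a = 5, b = 14, c = 11.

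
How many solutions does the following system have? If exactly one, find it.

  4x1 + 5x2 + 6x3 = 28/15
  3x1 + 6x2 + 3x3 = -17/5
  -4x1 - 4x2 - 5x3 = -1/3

x1 = -2, x2 = -2/3, x3 = 11/5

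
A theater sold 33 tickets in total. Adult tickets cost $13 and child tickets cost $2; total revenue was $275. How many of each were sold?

Let a = adult tickets, c = child tickets.
  c + a = 33
  13a + 2c = 275
From equation 1: a = 33 − c.
Substitute into equation 2 and solve: c = 14.
Then a = 19.

adult tickets: 19, child tickets: 14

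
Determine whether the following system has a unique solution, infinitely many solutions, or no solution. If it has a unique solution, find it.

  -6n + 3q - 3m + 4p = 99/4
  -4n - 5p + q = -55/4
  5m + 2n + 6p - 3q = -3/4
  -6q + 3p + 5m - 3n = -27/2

Row-reduce the augmented matrix:
R1 ← R1 / (-3).
R3 ← R3 − 5·R1.
R4 ← R4 − 5·R1.
R2 ← R2 / (-4).
R1 ← R1 − 2·R2.
R3 ← R3 + 8·R2.
R4 ← R4 + 13·R2.
R3 ← R3 / (68/3).
R1 ← R1 + 23/6·R3.
R2 ← R2 − 5/4·R3.
R4 ← R4 − 311/12·R3.
R4 ← R4 / (-17/4).
R1 ← R1 + 1/2·R4.
R2 ← R2 + 1/4·R4.
Reading off the reduced rows gives m = -3, n = 0, p = 3, q = 5/4.

m = -3, n = 0, p = 3, q = 5/4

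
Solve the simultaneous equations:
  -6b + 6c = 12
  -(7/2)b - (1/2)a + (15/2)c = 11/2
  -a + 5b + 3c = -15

no solution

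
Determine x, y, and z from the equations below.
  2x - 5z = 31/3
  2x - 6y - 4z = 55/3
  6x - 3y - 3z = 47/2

x = 8/3, y = -3/2, z = -1

Row-reduce the augmented matrix:
R1 ← R1 / (2).
R2 ← R2 − 2·R1.
R3 ← R3 − 6·R1.
R2 ← R2 / (-6).
R3 ← R3 + 3·R2.
R3 ← R3 / (23/2).
R1 ← R1 + 5/2·R3.
R2 ← R2 + 1/6·R3.
Reading off the reduced rows gives x = 8/3, y = -3/2, z = -1.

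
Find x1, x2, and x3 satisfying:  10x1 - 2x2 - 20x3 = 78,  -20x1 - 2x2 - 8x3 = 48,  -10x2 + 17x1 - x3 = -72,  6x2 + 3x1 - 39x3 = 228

x1 = -1, x2 = 6, x3 = -5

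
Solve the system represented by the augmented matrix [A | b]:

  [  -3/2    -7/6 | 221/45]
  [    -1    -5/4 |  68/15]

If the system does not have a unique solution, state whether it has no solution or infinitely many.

Row-reduce the augmented matrix:
R1 ← R1 / (-3/2).
R2 ← R2 + 1·R1.
R2 ← R2 / (-17/36).
R1 ← R1 − 7/9·R2.
Reading off the reduced rows gives x_1 = -6/5, x_2 = -8/3.

x_1 = -6/5, x_2 = -8/3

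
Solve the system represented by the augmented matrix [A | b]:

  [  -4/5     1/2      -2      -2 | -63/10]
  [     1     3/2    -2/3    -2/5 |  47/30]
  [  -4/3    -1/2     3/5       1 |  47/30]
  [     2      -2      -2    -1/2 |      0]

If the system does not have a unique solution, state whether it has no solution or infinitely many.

Row-reduce the augmented matrix:
R1 ← R1 / (-4/5).
R2 ← R2 − 1·R1.
R3 ← R3 + 4/3·R1.
R4 ← R4 − 2·R1.
R2 ← R2 / (17/8).
R1 ← R1 + 5/8·R2.
R3 ← R3 + 4/3·R2.
R4 ← R4 + 3/4·R2.
R3 ← R3 / (1489/765).
R1 ← R1 − 80/51·R3.
R2 ← R2 + 76/51·R3.
R4 ← R4 + 138/17·R3.
R4 ← R4 / (58967/14890).
R1 ← R1 + 564/1489·R4.
R2 ← R2 − 4168/7445·R4.
R3 ← R3 − 1923/1489·R4.
Reading off the reduced rows gives x_1 = 1, x_2 = 1, x_3 = -1, x_4 = 4.

x_1 = 1, x_2 = 1, x_3 = -1, x_4 = 4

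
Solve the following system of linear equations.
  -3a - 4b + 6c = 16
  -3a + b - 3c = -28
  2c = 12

Row-reduce the augmented matrix:
R1 ← R1 / (-3).
R2 ← R2 + 3·R1.
R2 ← R2 / (5).
R1 ← R1 − 4/3·R2.
R3 ← R3 / (2).
R1 ← R1 − 2/5·R3.
R2 ← R2 + 9/5·R3.
Reading off the reduced rows gives a = 4, b = 2, c = 6.

a = 4, b = 2, c = 6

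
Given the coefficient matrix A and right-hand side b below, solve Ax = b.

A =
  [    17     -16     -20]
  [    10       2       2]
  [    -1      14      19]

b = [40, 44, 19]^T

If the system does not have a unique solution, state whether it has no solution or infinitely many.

Row-reduce the augmented matrix:
R1 ← R1 / (17).
R2 ← R2 − 10·R1.
R3 ← R3 + 1·R1.
R2 ← R2 / (194/17).
R1 ← R1 + 16/17·R2.
R3 ← R3 − 222/17·R2.
R3 ← R3 / (201/97).
R1 ← R1 + 4/97·R3.
R2 ← R2 − 117/97·R3.
Reading off the reduced rows gives x_1 = 4, x_2 = 3, x_3 = -1.

x_1 = 4, x_2 = 3, x_3 = -1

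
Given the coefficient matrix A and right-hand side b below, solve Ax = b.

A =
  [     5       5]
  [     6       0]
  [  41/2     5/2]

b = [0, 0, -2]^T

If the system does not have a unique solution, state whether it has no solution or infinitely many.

Row-reduce:
R1 ← R1 / (5).
R2 ← R2 − 6·R1.
R3 ← R3 − 41/2·R1.
R2 ← R2 / (-6).
R1 ← R1 − 1·R2.
R3 ← R3 + 18·R2.
Row 3 reduces to 0 = -2, a contradiction. The system is inconsistent.

no solution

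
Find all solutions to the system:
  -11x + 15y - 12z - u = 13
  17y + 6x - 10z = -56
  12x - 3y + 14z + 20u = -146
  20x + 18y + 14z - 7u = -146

x = -3, y = -4, z = -3, u = -4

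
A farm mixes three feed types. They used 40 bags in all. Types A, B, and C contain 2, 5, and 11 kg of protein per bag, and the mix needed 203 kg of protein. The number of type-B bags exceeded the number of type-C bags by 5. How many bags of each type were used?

type-A bags: 17, type-B bags: 14, type-C bags: 9

Let a = type-A bags, b = type-B bags, c = type-C bags.
  a + b + c = 40
  2a + 5b + 11c = 203
  b - c = 5
Row-reduce the augmented matrix:
R2 ← R2 − 2·R1.
R2 ← R2 / (3).
R1 ← R1 − 1·R2.
R3 ← R3 − 1·R2.
R3 ← R3 / (-4).
R1 ← R1 + 2·R3.
R2 ← R2 − 3·R3.
Reading off the reduced rows gives a = 17, b = 14, c = 9.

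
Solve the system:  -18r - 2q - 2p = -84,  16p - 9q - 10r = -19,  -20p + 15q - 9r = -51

Row-reduce the augmented matrix:
R1 ← R1 / (-2).
R2 ← R2 − 16·R1.
R3 ← R3 + 20·R1.
R2 ← R2 / (-25).
R1 ← R1 − 1·R2.
R3 ← R3 − 35·R2.
R3 ← R3 / (-223/5).
R1 ← R1 − 71/25·R3.
R2 ← R2 − 154/25·R3.
Reading off the reduced rows gives p = 3, q = 3, r = 4.

p = 3, q = 3, r = 4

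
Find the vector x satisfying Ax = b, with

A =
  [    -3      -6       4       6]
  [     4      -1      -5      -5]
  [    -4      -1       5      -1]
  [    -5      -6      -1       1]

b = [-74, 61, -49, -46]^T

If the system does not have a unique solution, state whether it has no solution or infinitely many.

Row-reduce the augmented matrix:
R1 ← R1 / (-3).
R2 ← R2 − 4·R1.
R3 ← R3 + 4·R1.
R4 ← R4 + 5·R1.
R2 ← R2 / (-9).
R1 ← R1 − 2·R2.
R3 ← R3 − 7·R2.
R4 ← R4 − 4·R2.
R3 ← R3 / (-2/27).
R1 ← R1 + 34/27·R3.
R2 ← R2 + 1/27·R3.
R4 ← R4 + 203/27·R3.
R4 ← R4 / (669).
R1 ← R1 − 112·R4.
R2 ← R2 − 3·R4.
R3 ← R3 − 90·R4.
Reading off the reduced rows gives x_1 = 6, x_2 = 3, x_3 = -5, x_4 = -3.

x_1 = 6, x_2 = 3, x_3 = -5, x_4 = -3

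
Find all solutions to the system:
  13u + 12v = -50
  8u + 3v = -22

u = -2, v = -2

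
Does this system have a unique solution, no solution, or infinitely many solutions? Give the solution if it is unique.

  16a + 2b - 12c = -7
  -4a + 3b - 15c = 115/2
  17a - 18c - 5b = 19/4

Row-reduce the augmented matrix:
R1 ← R1 / (16).
R2 ← R2 + 4·R1.
R3 ← R3 − 17·R1.
R2 ← R2 / (7/2).
R1 ← R1 − 1/8·R2.
R3 ← R3 + 57/8·R2.
R3 ← R3 / (-1173/28).
R1 ← R1 + 3/28·R3.
R2 ← R2 + 36/7·R3.
Reading off the reduced rows gives a = -11/4, b = 1/2, c = -3.

a = -11/4, b = 1/2, c = -3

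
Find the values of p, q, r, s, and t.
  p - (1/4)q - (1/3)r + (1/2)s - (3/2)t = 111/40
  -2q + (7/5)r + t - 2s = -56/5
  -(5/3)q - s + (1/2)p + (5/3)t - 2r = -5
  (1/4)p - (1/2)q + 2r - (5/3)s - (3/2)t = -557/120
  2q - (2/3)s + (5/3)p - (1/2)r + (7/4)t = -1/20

Row-reduce the augmented matrix:
R3 ← R3 − 1/2·R1.
R4 ← R4 − 1/4·R1.
R5 ← R5 − 5/3·R1.
R2 ← R2 / (-2).
R1 ← R1 + 1/4·R2.
R3 ← R3 + 37/24·R2.
R4 ← R4 + 7/16·R2.
R5 ← R5 − 29/12·R2.
R3 ← R3 / (-233/80).
R1 ← R1 + 61/120·R3.
R2 ← R2 + 7/10·R3.
R4 ← R4 − 853/480·R3.
R5 ← R5 − 629/360·R3.
R4 ← R4 / (-4933/4194).
R1 ← R1 − 1466/2097·R4.
R2 ← R2 − 650/699·R4.
R3 ← R3 + 70/699·R4.
R5 ← R5 + 23539/6291·R4.
R5 ← R5 / (1336489/177588).
R1 ← R1 + 31286/14799·R5.
R2 ← R2 + 5742/4933·R5.
R3 ← R3 + 2645/4933·R5.
R4 ← R4 − 1424/4933·R5.
Reading off the reduced rows gives p = -1/2, q = 2, r = -3/2, s = 7/4, t = -8/5.

p = -1/2, q = 2, r = -3/2, s = 7/4, t = -8/5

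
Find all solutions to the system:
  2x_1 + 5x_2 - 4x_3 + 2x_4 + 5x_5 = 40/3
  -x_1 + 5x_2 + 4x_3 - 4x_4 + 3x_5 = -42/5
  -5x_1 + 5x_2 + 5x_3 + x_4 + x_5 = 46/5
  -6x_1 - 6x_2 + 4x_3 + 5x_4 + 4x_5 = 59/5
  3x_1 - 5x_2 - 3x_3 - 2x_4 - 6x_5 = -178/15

Row-reduce the augmented matrix:
R1 ← R1 / (2).
R2 ← R2 + 1·R1.
R3 ← R3 + 5·R1.
R4 ← R4 + 6·R1.
R5 ← R5 − 3·R1.
R2 ← R2 / (15/2).
R1 ← R1 − 5/2·R2.
R3 ← R3 − 35/2·R2.
R4 ← R4 − 9·R2.
R5 ← R5 + 25/2·R2.
R3 ← R3 / (-29/3).
R1 ← R1 + 8/3·R3.
R2 ← R2 − 4/15·R3.
R4 ← R4 + 52/5·R3.
R5 ← R5 − 19/3·R3.
R4 ← R4 / (89/145).
R1 ← R1 + 46/29·R4.
R2 ← R2 + 6/145·R4.
R3 ← R3 + 39/29·R4.
R5 ← R5 + 43/29·R4.
R5 ← R5 / (2165/89).
R1 ← R1 − 2730/89·R5.
R2 ← R2 − 137/89·R5.
R3 ← R3 − 2272/89·R5.
R4 ← R4 − 1694/89·R5.
Reading off the reduced rows gives x_1 = -2, x_2 = 1, x_3 = -5/3, x_4 = 7/3, x_5 = 1/5.

x_1 = -2, x_2 = 1, x_3 = -5/3, x_4 = 7/3, x_5 = 1/5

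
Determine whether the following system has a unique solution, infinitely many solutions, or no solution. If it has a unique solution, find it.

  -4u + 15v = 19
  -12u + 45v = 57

Row-reduce:
R1 ← R1 / (-4).
R2 ← R2 + 12·R1.
Rank is 1 with 2 unknowns, leaving v free.

infinitely many solutions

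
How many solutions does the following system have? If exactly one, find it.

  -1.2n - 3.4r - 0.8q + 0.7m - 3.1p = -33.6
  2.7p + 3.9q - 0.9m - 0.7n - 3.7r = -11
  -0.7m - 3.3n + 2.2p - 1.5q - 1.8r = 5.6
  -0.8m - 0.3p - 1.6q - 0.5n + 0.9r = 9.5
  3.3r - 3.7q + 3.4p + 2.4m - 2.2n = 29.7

Row-reduce the augmented matrix:
R1 ← R1 / (7/10).
R2 ← R2 + 9/10·R1.
R3 ← R3 + 7/10·R1.
R4 ← R4 + 4/5·R1.
R5 ← R5 − 12/5·R1.
R2 ← R2 / (-157/70).
R1 ← R1 + 12/7·R2.
R3 ← R3 + 9/2·R2.
R4 ← R4 + 131/70·R2.
R5 ← R5 − 67/35·R2.
R3 ← R3 / (2637/1570).
R1 ← R1 + 541/157·R3.
R2 ← R2 − 90/157·R3.
R4 ← R4 + 4349/1570·R3.
R5 ← R5 − 10151/785·R3.
R4 ← R4 / (-480061/26370).
R1 ← R1 + 52412/2637·R4.
R2 ← R2 − 431/293·R4.
R3 ← R3 + 12656/2637·R4.
R5 ← R5 − 1675961/26370·R4.
R5 ← R5 / (-445994/2400305).
R1 ← R1 + 10361/480061·R5.
R2 ← R2 − 775036/480061·R5.
R3 ← R3 − 373069/480061·R5.
R4 ← R4 + 577003/480061·R5.
Reading off the reduced rows gives m = -4, n = -1, p = 4, q = -1, r = 6.

m = -4, n = -1, p = 4, q = -1, r = 6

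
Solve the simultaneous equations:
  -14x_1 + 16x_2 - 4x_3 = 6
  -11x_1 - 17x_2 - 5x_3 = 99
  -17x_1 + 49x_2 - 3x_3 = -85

Row-reduce:
R1 ← R1 / (-14).
R2 ← R2 + 11·R1.
R3 ← R3 + 17·R1.
R2 ← R2 / (-207/7).
R1 ← R1 + 8/7·R2.
R3 ← R3 − 207/7·R2.
Row 3 reduces to 0 = 2, a contradiction. The system is inconsistent.

no solution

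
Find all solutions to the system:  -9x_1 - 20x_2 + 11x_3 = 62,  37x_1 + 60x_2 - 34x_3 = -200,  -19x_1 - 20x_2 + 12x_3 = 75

Row-reduce:
R1 ← R1 / (-9).
R2 ← R2 − 37·R1.
R3 ← R3 + 19·R1.
R2 ← R2 / (-200/9).
R1 ← R1 − 20/9·R2.
R3 ← R3 − 200/9·R2.
Row 3 reduces to 0 = -1, a contradiction. The system is inconsistent.

no solution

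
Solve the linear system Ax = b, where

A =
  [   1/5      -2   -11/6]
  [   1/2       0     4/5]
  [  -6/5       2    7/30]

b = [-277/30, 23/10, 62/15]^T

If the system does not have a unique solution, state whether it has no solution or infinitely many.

Row-reduce:
R1 ← R1 / (1/5).
R2 ← R2 − 1/2·R1.
R3 ← R3 + 6/5·R1.
R2 ← R2 / (5).
R1 ← R1 + 10·R2.
R3 ← R3 + 10·R2.
Row 3 reduces to 0 = -1/2, a contradiction. The system is inconsistent.

no solution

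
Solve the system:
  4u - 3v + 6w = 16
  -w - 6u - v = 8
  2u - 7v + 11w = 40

infinitely many solutions

Row-reduce:
R1 ← R1 / (4).
R2 ← R2 + 6·R1.
R3 ← R3 − 2·R1.
R2 ← R2 / (-11/2).
R1 ← R1 + 3/4·R2.
R3 ← R3 + 11/2·R2.
Rank is 2 with 3 unknowns, leaving w free.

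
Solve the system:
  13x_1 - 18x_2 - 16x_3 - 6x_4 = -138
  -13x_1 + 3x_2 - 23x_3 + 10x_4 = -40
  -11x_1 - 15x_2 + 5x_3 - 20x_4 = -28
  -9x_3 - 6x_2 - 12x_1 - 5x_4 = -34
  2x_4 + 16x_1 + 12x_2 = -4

Row-reduce the augmented matrix:
R1 ← R1 / (13).
R2 ← R2 + 13·R1.
R3 ← R3 + 11·R1.
R4 ← R4 + 12·R1.
R5 ← R5 − 16·R1.
R2 ← R2 / (-15).
R1 ← R1 + 18/13·R2.
R3 ← R3 + 393/13·R2.
R4 ← R4 + 294/13·R2.
R5 ← R5 − 444/13·R2.
R3 ← R3 / (4554/65).
R1 ← R1 − 154/65·R3.
R2 ← R2 − 13/5·R3.
R4 ← R4 − 2277/65·R3.
R5 ← R5 + 4492/65·R3.
Swap R4 and R5.
R4 ← R4 / (-10774/759).
R1 ← R1 − 20/69·R4.
R2 ← R2 − 731/759·R4.
R3 ← R3 + 359/759·R4.
R5 reduces to 0 = 0, so the extra equation is consistent.
Reading off the reduced rows gives x_1 = -2, x_2 = 2, x_3 = 4, x_4 = 2.

x_1 = -2, x_2 = 2, x_3 = 4, x_4 = 2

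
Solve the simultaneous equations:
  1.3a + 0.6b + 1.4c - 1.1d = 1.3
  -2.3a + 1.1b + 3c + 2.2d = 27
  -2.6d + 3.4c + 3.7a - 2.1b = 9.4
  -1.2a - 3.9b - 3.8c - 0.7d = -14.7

a = -2, b = -2, c = 6, d = 3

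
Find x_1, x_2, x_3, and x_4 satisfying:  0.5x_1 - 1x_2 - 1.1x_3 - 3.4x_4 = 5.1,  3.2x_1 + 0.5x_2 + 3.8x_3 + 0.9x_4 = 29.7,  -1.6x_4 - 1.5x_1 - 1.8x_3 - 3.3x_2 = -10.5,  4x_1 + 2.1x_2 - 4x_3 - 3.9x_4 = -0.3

x_1 = 3, x_2 = 0, x_3 = 6, x_4 = -3

Row-reduce the augmented matrix:
R1 ← R1 / (1/2).
R2 ← R2 − 16/5·R1.
R3 ← R3 + 3/2·R1.
R4 ← R4 − 4·R1.
R2 ← R2 / (69/10).
R1 ← R1 + 2·R2.
R3 ← R3 + 63/10·R2.
R4 ← R4 − 101/10·R2.
R3 ← R3 / (5517/1150).
R1 ← R1 − 65/69·R3.
R2 ← R2 − 542/345·R3.
R4 ← R4 + 19091/1725·R3.
R4 ← R4 / (880399/82755).
R1 ← R1 + 32729/16551·R4.
R2 ← R2 − 6173/16551·R4.
R3 ← R3 − 10223/5517·R4.
Reading off the reduced rows gives x_1 = 3, x_2 = 0, x_3 = 6, x_4 = -3.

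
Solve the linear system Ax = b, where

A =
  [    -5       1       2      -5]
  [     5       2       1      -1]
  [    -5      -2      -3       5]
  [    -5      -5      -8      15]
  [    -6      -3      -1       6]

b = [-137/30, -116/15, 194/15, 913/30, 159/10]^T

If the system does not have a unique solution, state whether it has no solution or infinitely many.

Row-reduce the augmented matrix:
R1 ← R1 / (-5).
R2 ← R2 − 5·R1.
R3 ← R3 + 5·R1.
R4 ← R4 + 5·R1.
R5 ← R5 + 6·R1.
R2 ← R2 / (3).
R1 ← R1 + 1/5·R2.
R3 ← R3 + 3·R2.
R4 ← R4 + 6·R2.
R5 ← R5 + 21/5·R2.
R3 ← R3 / (-2).
R1 ← R1 + 1/5·R3.
R2 ← R2 − 1·R3.
R4 ← R4 + 4·R3.
R5 ← R5 − 4/5·R3.
Swap R4 and R5.
R4 ← R4 / (26/5).
R1 ← R1 − 1/5·R4.
R3 ← R3 + 2·R4.
R5 reduces to 0 = 0, so the extra equation is consistent.
Reading off the reduced rows gives x_1 = -2/3, x_2 = -3/2, x_3 = -1/5, x_4 = 6/5.

x_1 = -2/3, x_2 = -3/2, x_3 = -1/5, x_4 = 6/5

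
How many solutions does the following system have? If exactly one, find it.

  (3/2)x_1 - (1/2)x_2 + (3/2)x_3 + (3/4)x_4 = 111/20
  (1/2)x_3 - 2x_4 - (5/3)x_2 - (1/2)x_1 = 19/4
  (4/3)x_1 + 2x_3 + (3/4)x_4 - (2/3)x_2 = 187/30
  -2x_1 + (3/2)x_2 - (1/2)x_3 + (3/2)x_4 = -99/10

x_1 = 5/2, x_2 = -3/5, x_3 = 2, x_4 = -2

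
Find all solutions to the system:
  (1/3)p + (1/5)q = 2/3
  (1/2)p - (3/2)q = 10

Row-reduce the augmented matrix:
R1 ← R1 / (1/3).
R2 ← R2 − 1/2·R1.
R2 ← R2 / (-9/5).
R1 ← R1 − 3/5·R2.
Reading off the reduced rows gives p = 5, q = -5.

p = 5, q = -5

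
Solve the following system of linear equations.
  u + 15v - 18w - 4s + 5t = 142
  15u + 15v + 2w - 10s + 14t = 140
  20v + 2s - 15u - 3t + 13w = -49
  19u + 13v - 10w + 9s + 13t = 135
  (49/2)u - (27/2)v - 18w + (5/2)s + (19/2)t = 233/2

infinitely many solutions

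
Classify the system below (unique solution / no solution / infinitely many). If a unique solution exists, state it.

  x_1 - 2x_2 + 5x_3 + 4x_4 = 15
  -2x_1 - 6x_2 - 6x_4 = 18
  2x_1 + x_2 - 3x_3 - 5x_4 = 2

infinitely many solutions

Row-reduce:
R2 ← R2 + 2·R1.
R3 ← R3 − 2·R1.
R2 ← R2 / (-10).
R1 ← R1 + 2·R2.
R3 ← R3 − 5·R2.
R3 ← R3 / (-8).
R1 ← R1 − 3·R3.
R2 ← R2 + 1·R3.
Rank is 3 with 4 unknowns, leaving x_4 free.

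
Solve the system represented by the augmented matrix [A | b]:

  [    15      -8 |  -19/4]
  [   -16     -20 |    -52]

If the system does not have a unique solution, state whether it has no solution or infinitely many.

Row-reduce the augmented matrix:
R1 ← R1 / (15).
R2 ← R2 + 16·R1.
R2 ← R2 / (-428/15).
R1 ← R1 + 8/15·R2.
Reading off the reduced rows gives x_1 = 3/4, x_2 = 2.

x_1 = 3/4, x_2 = 2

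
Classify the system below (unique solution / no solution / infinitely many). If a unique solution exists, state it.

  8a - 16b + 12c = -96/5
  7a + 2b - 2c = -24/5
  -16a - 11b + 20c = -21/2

a = -1, b = -1/2, c = -8/5

Row-reduce the augmented matrix:
R1 ← R1 / (8).
R2 ← R2 − 7·R1.
R3 ← R3 + 16·R1.
R2 ← R2 / (16).
R1 ← R1 + 2·R2.
R3 ← R3 + 43·R2.
R3 ← R3 / (333/32).
R1 ← R1 + 1/16·R3.
R2 ← R2 + 25/32·R3.
Reading off the reduced rows gives a = -1, b = -1/2, c = -8/5.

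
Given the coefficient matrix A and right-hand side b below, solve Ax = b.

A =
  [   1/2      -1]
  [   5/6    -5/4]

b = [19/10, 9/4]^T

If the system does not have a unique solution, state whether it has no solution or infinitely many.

x_1 = -3/5, x_2 = -11/5

Row-reduce the augmented matrix:
R1 ← R1 / (1/2).
R2 ← R2 − 5/6·R1.
R2 ← R2 / (5/12).
R1 ← R1 + 2·R2.
Reading off the reduced rows gives x_1 = -3/5, x_2 = -11/5.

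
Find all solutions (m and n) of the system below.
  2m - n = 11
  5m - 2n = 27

m = 5, n = -1

Row-reduce the augmented matrix:
R1 ← R1 / (2).
R2 ← R2 − 5·R1.
R2 ← R2 / (1/2).
R1 ← R1 + 1/2·R2.
Reading off the reduced rows gives m = 5, n = -1.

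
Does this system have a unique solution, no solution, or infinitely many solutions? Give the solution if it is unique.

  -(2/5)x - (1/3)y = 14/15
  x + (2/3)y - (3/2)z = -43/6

infinitely many solutions

Row-reduce:
R1 ← R1 / (-2/5).
R2 ← R2 − 1·R1.
R2 ← R2 / (-1/6).
R1 ← R1 − 5/6·R2.
Rank is 2 with 3 unknowns, leaving z free.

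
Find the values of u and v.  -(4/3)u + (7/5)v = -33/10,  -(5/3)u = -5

u = 3, v = 1/2

Row-reduce the augmented matrix:
R1 ← R1 / (-4/3).
R2 ← R2 + 5/3·R1.
R2 ← R2 / (-7/4).
R1 ← R1 + 21/20·R2.
Reading off the reduced rows gives u = 3, v = 1/2.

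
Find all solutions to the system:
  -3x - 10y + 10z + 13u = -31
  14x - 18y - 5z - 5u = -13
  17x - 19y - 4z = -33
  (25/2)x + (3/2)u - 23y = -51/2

no solution

Row-reduce:
R1 ← R1 / (-3).
R2 ← R2 − 14·R1.
R3 ← R3 − 17·R1.
R4 ← R4 − 25/2·R1.
R2 ← R2 / (-194/3).
R1 ← R1 − 10/3·R2.
R3 ← R3 + 227/3·R2.
R4 ← R4 + 194/3·R2.
R3 ← R3 / (759/194).
R1 ← R1 + 115/97·R3.
R2 ← R2 + 125/194·R3.
Row 4 reduces to 0 = 3, a contradiction. The system is inconsistent.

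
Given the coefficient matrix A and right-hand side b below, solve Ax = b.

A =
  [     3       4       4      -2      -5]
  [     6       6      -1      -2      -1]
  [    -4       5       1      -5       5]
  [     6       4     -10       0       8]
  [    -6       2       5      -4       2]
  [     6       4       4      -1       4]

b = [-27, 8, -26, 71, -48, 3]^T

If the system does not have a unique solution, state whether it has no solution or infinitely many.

no solution

Row-reduce:
R1 ← R1 / (3).
R2 ← R2 − 6·R1.
R3 ← R3 + 4·R1.
R4 ← R4 − 6·R1.
R5 ← R5 + 6·R1.
R6 ← R6 − 6·R1.
R2 ← R2 / (-2).
R1 ← R1 − 4/3·R2.
R3 ← R3 − 31/3·R2.
R4 ← R4 + 4·R2.
R5 ← R5 − 10·R2.
R6 ← R6 + 4·R2.
R3 ← R3 / (-241/6).
R1 ← R1 + 14/3·R3.
R2 ← R2 − 9/2·R3.
R5 ← R5 + 32·R3.
R6 ← R6 − 14·R3.
Swap R4 and R5.
R4 ← R4 / (-30/241).
R1 ← R1 − 86/241·R4.
R2 ← R2 + 169/241·R4.
R3 ← R3 + 16/241·R4.
R6 ← R6 + 17/241·R4.
Swap R5 and R6.
R5 ← R5 / (109/10).
R1 ← R1 − 14/5·R5.
R2 ← R2 + 67/10·R5.
R3 ← R3 + 9/5·R5.
R4 ← R4 + 103/10·R5.
Row 6 reduces to 0 = 1, a contradiction. The system is inconsistent.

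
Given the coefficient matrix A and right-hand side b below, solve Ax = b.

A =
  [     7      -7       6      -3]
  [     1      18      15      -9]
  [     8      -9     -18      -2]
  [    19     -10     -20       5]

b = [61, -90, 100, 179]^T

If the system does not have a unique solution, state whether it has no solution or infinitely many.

Row-reduce the augmented matrix:
R1 ← R1 / (7).
R2 ← R2 − 1·R1.
R3 ← R3 − 8·R1.
R4 ← R4 − 19·R1.
R2 ← R2 / (19).
R1 ← R1 + 1·R2.
R3 ← R3 + 1·R2.
R4 ← R4 − 9·R2.
R3 ← R3 / (-3207/133).
R1 ← R1 − 213/133·R3.
R2 ← R2 − 99/133·R3.
R4 ← R4 + 5717/133·R3.
R4 ← R4 / (49582/3207).
R1 ← R1 + 871/1069·R4.
R2 ← R2 + 450/1069·R4.
R3 ← R3 + 130/3207·R4.
Reading off the reduced rows gives x_1 = 6, x_2 = -4, x_3 = -1, x_4 = 1.

x_1 = 6, x_2 = -4, x_3 = -1, x_4 = 1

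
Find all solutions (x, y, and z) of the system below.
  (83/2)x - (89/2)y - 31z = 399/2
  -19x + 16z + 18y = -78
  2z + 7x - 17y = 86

Row-reduce:
R1 ← R1 / (83/2).
R2 ← R2 + 19·R1.
R3 ← R3 − 7·R1.
R2 ← R2 / (-197/83).
R1 ← R1 + 89/83·R2.
R3 ← R3 + 788/83·R2.
Row 3 reduces to 0 = -1, a contradiction. The system is inconsistent.

no solution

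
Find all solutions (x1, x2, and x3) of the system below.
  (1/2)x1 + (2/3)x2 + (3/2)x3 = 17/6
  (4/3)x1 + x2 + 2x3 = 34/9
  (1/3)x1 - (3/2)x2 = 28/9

x1 = 1/3, x2 = -2, x3 = 8/3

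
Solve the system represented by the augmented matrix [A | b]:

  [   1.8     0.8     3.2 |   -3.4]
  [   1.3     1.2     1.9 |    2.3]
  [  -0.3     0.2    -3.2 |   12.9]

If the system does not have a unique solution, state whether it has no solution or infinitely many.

x_1 = 3, x_2 = 5, x_3 = -4

Row-reduce the augmented matrix:
R1 ← R1 / (9/5).
R2 ← R2 − 13/10·R1.
R3 ← R3 + 3/10·R1.
R2 ← R2 / (28/45).
R1 ← R1 − 4/9·R2.
R3 ← R3 − 1/3·R2.
R3 ← R3 / (-137/56).
R1 ← R1 − 29/14·R3.
R2 ← R2 + 37/56·R3.
Reading off the reduced rows gives x_1 = 3, x_2 = 5, x_3 = -4.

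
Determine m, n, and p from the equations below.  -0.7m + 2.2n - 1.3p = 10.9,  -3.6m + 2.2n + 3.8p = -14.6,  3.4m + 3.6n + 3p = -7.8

Row-reduce the augmented matrix:
R1 ← R1 / (-7/10).
R2 ← R2 + 18/5·R1.
R3 ← R3 − 17/5·R1.
R2 ← R2 / (-319/35).
R1 ← R1 + 22/7·R2.
R3 ← R3 − 100/7·R2.
R3 ← R3 / (20928/1595).
R1 ← R1 + 51/29·R3.
R2 ← R2 + 367/319·R3.
Reading off the reduced rows gives m = 0, n = 2, p = -5.

m = 0, n = 2, p = -5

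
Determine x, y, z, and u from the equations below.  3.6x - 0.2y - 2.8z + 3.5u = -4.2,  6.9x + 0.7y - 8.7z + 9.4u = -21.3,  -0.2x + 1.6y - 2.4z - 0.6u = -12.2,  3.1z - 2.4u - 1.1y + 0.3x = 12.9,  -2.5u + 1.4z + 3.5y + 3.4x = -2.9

Row-reduce the augmented matrix:
R1 ← R1 / (18/5).
R2 ← R2 − 69/10·R1.
R3 ← R3 + 1/5·R1.
R4 ← R4 − 3/10·R1.
R5 ← R5 − 17/5·R1.
R2 ← R2 / (13/12).
R1 ← R1 + 1/18·R2.
R3 ← R3 − 143/90·R2.
R4 ← R4 + 13/12·R2.
R5 ← R5 − 166/45·R2.
R3 ← R3 / (7/3).
R1 ← R1 + 37/39·R3.
R2 ← R2 + 40/13·R3.
R5 ← R5 − 3002/195·R3.
Swap R4 and R5.
R4 ← R4 / (625689/45500).
R1 ← R1 + 1501/2275·R4.
R2 ← R2 + 2963/910·R4.
R3 ← R3 + 653/350·R4.
R5 reduces to 0 = 0, so the extra equation is consistent.
Reading off the reduced rows gives x = 1, y = -3, z = 3, u = 0.

x = 1, y = -3, z = 3, u = 0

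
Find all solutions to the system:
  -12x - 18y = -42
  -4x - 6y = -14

Row-reduce:
R1 ← R1 / (-12).
R2 ← R2 + 4·R1.
Rank is 1 with 2 unknowns, leaving y free.

infinitely many solutions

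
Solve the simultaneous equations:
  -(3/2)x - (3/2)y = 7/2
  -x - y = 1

no solution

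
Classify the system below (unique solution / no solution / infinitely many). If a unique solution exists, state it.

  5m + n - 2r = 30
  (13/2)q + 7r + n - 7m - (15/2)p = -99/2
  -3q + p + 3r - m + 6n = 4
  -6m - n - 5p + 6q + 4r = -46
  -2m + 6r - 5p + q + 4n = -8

Row-reduce:
R1 ← R1 / (5).
R2 ← R2 + 7·R1.
R3 ← R3 + 1·R1.
R4 ← R4 + 6·R1.
R5 ← R5 + 2·R1.
R2 ← R2 / (12/5).
R1 ← R1 − 1/5·R2.
R3 ← R3 − 31/5·R2.
R4 ← R4 − 1/5·R2.
R5 ← R5 − 22/5·R2.
R3 ← R3 / (163/8).
R1 ← R1 − 5/8·R3.
R2 ← R2 + 25/8·R3.
R4 ← R4 + 35/8·R3.
R5 ← R5 − 35/4·R3.
R4 ← R4 / (197/163).
R1 ← R1 − 32/489·R4.
R2 ← R2 + 160/489·R4.
R3 ← R3 + 475/489·R4.
R5 ← R5 + 394/163·R4.
Row 5 reduces to 0 = -1, a contradiction. The system is inconsistent.

no solution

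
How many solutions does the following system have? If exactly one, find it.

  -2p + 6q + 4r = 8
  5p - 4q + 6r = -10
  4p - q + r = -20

p = -6, q = -2, r = 2

Row-reduce the augmented matrix:
R1 ← R1 / (-2).
R2 ← R2 − 5·R1.
R3 ← R3 − 4·R1.
R2 ← R2 / (11).
R1 ← R1 + 3·R2.
R3 ← R3 − 11·R2.
R3 ← R3 / (-7).
R1 ← R1 − 26/11·R3.
R2 ← R2 − 16/11·R3.
Reading off the reduced rows gives p = -6, q = -2, r = 2.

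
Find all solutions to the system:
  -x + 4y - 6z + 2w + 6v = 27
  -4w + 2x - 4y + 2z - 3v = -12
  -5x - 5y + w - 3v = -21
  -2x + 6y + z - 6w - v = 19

Row-reduce:
R1 ← R1 / (-1).
R2 ← R2 − 2·R1.
R3 ← R3 + 5·R1.
R4 ← R4 + 2·R1.
R2 ← R2 / (4).
R1 ← R1 + 4·R2.
R3 ← R3 + 25·R2.
R4 ← R4 + 2·R2.
R3 ← R3 / (-65/2).
R1 ← R1 + 4·R3.
R2 ← R2 + 5/2·R3.
R4 ← R4 − 8·R3.
R4 ← R4 / (-794/65).
R1 ← R1 + 58/65·R4.
R2 ← R2 − 9/13·R4.
R3 ← R3 − 18/65·R4.
Rank is 4 with 5 unknowns, leaving v free.

infinitely many solutions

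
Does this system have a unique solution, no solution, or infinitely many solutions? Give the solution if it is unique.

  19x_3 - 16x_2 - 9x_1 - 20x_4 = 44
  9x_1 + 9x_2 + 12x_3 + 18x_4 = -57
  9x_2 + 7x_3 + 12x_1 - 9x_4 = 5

infinitely many solutions

Row-reduce:
R1 ← R1 / (-9).
R2 ← R2 − 9·R1.
R3 ← R3 − 12·R1.
R2 ← R2 / (-7).
R1 ← R1 − 16/9·R2.
R3 ← R3 + 37/3·R2.
R3 ← R3 / (-156/7).
R1 ← R1 − 121/21·R3.
R2 ← R2 + 31/7·R3.
Rank is 3 with 4 unknowns, leaving x_4 free.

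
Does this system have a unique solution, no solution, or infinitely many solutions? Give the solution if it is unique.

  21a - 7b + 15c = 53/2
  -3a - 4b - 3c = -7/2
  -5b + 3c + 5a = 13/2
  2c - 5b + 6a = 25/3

a = 3/2, b = 0, c = -1/3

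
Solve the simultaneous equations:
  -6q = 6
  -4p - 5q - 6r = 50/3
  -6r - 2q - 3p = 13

p = -2/3, q = -1, r = -3/2

Row-reduce the augmented matrix:
Swap R1 and R2.
R1 ← R1 / (-4).
R3 ← R3 + 3·R1.
R2 ← R2 / (-6).
R1 ← R1 − 5/4·R2.
R3 ← R3 − 7/4·R2.
R3 ← R3 / (-3/2).
R1 ← R1 − 3/2·R3.
Reading off the reduced rows gives p = -2/3, q = -1, r = -3/2.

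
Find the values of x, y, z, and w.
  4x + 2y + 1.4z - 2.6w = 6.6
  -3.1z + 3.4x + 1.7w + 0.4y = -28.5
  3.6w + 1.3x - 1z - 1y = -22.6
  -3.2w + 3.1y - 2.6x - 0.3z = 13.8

Row-reduce the augmented matrix:
R1 ← R1 / (4).
R2 ← R2 − 17/5·R1.
R3 ← R3 − 13/10·R1.
R4 ← R4 + 13/5·R1.
R2 ← R2 / (-13/10).
R1 ← R1 − 1/2·R2.
R3 ← R3 + 33/20·R2.
R4 ← R4 − 22/5·R2.
R3 ← R3 / (399/100).
R1 ← R1 + 13/10·R3.
R2 ← R2 − 33/10·R3.
R4 ← R4 + 1391/100·R3.
R4 ← R4 / (339181/51870).
R1 ← R1 − 3554/5187·R4.
R2 ← R2 + 4460/1729·R4.
R3 ← R3 + 673/5187·R4.
Reading off the reduced rows gives x = -2, y = -2, z = 4, w = -5.

x = -2, y = -2, z = 4, w = -5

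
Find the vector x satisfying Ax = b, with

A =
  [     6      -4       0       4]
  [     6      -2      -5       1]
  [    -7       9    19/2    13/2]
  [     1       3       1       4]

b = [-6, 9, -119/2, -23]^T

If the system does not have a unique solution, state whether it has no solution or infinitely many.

Row-reduce:
R1 ← R1 / (6).
R2 ← R2 − 6·R1.
R3 ← R3 + 7·R1.
R4 ← R4 − 1·R1.
R2 ← R2 / (2).
R1 ← R1 + 2/3·R2.
R3 ← R3 − 13/3·R2.
R4 ← R4 − 11/3·R2.
R3 ← R3 / (61/3).
R1 ← R1 + 5/3·R3.
R2 ← R2 + 5/2·R3.
R4 ← R4 − 61/6·R3.
Rank is 3 with 4 unknowns, leaving x_4 free.

infinitely many solutions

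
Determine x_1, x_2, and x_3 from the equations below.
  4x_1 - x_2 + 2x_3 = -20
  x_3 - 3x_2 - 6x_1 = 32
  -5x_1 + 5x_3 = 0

x_1 = -4, x_2 = -4, x_3 = -4

Row-reduce the augmented matrix:
R1 ← R1 / (4).
R2 ← R2 + 6·R1.
R3 ← R3 + 5·R1.
R2 ← R2 / (-9/2).
R1 ← R1 + 1/4·R2.
R3 ← R3 + 5/4·R2.
R3 ← R3 / (115/18).
R1 ← R1 − 5/18·R3.
R2 ← R2 + 8/9·R3.
Reading off the reduced rows gives x_1 = -4, x_2 = -4, x_3 = -4.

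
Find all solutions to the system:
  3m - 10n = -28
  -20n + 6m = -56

Row-reduce:
R1 ← R1 / (3).
R2 ← R2 − 6·R1.
Rank is 1 with 2 unknowns, leaving n free.

infinitely many solutions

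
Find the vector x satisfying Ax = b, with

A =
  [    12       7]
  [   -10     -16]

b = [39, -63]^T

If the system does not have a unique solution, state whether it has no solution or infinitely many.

Row-reduce the augmented matrix:
R1 ← R1 / (12).
R2 ← R2 + 10·R1.
R2 ← R2 / (-61/6).
R1 ← R1 − 7/12·R2.
Reading off the reduced rows gives x_1 = 3/2, x_2 = 3.

x_1 = 3/2, x_2 = 3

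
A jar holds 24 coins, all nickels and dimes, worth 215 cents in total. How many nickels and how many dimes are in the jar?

Let n = nickels, d = dimes.
  n + d = 24
  10d + 5n = 215
From equation 1: n = 24 − d.
Substitute into equation 2 and solve: d = 19.
Then n = 5.

nickels: 5, dimes: 19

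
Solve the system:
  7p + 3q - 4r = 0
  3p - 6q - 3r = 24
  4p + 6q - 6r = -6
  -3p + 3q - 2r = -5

no solution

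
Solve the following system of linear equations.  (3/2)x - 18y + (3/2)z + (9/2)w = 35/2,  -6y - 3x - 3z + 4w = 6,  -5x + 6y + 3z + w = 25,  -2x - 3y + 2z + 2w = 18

no solution

Row-reduce:
R1 ← R1 / (3/2).
R2 ← R2 + 3·R1.
R3 ← R3 + 5·R1.
R4 ← R4 + 2·R1.
R2 ← R2 / (-42).
R1 ← R1 + 12·R2.
R3 ← R3 + 54·R2.
R4 ← R4 + 27·R2.
R3 ← R3 / (8).
R1 ← R1 − 1·R3.
R4 ← R4 − 4·R3.
Row 4 reduces to 0 = -1/3, a contradiction. The system is inconsistent.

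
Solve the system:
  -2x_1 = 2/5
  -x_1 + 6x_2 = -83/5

x_1 = -1/5, x_2 = -14/5

From equation 2: x_1 = 83/5 + 6·x_2.
Substitute into equation 1 and solve: x_2 = -14/5.
Then x_1 = -1/5.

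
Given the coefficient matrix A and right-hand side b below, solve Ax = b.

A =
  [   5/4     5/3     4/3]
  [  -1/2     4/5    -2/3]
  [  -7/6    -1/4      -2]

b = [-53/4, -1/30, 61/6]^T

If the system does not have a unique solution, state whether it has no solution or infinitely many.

x_1 = -1, x_2 = -4, x_3 = -4

Row-reduce the augmented matrix:
R1 ← R1 / (5/4).
R2 ← R2 + 1/2·R1.
R3 ← R3 + 7/6·R1.
R2 ← R2 / (22/15).
R1 ← R1 − 4/3·R2.
R3 ← R3 − 47/36·R2.
R3 ← R3 / (-1261/1980).
R1 ← R1 − 196/165·R3.
R2 ← R2 + 1/11·R3.
Reading off the reduced rows gives x_1 = -1, x_2 = -4, x_3 = -4.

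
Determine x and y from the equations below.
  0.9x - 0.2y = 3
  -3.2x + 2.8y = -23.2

x = 2, y = -6

Row-reduce the augmented matrix:
R1 ← R1 / (9/10).
R2 ← R2 + 16/5·R1.
R2 ← R2 / (94/45).
R1 ← R1 + 2/9·R2.
Reading off the reduced rows gives x = 2, y = -6.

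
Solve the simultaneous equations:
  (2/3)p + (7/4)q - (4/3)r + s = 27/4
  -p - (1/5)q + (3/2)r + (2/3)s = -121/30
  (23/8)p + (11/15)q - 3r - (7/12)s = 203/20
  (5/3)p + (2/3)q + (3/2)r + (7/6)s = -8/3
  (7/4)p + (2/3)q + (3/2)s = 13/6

Row-reduce:
R1 ← R1 / (2/3).
R2 ← R2 + 1·R1.
R3 ← R3 − 23/8·R1.
R4 ← R4 − 5/3·R1.
R5 ← R5 − 7/4·R1.
R2 ← R2 / (97/40).
R1 ← R1 − 21/8·R2.
R3 ← R3 + 6541/960·R2.
R4 ← R4 + 89/24·R2.
R5 ← R5 + 377/96·R2.
R3 ← R3 / (6263/4656).
R1 ← R1 + 283/194·R3.
R2 ← R2 + 20/97·R3.
R4 ← R4 − 1184/291·R3.
R5 ← R5 − 6263/2328·R3.
R4 ← R4 / (-183209/112734).
R1 ← R1 − 8402/18789·R4.
R2 ← R2 − 6740/6263·R4.
R3 ← R3 − 16648/18789·R4.
Row 5 reduces to 0 = -2, a contradiction. The system is inconsistent.

no solution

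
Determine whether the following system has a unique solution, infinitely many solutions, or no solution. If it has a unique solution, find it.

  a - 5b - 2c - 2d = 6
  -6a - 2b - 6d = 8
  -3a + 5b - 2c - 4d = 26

infinitely many solutions

Row-reduce:
R2 ← R2 + 6·R1.
R3 ← R3 + 3·R1.
R2 ← R2 / (-32).
R1 ← R1 + 5·R2.
R3 ← R3 + 10·R2.
R3 ← R3 / (-17/4).
R1 ← R1 + 1/8·R3.
R2 ← R2 − 3/8·R3.
Rank is 3 with 4 unknowns, leaving d free.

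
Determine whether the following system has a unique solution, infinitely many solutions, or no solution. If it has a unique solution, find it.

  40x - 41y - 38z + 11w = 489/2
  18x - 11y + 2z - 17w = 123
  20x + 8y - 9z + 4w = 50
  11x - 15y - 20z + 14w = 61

Row-reduce:
R1 ← R1 / (40).
R2 ← R2 − 18·R1.
R3 ← R3 − 20·R1.
R4 ← R4 − 11·R1.
R2 ← R2 / (149/20).
R1 ← R1 + 41/40·R2.
R3 ← R3 − 57/2·R2.
R4 ← R4 + 149/40·R2.
R3 ← R3 / (-9397/149).
R1 ← R1 − 250/149·R3.
R2 ← R2 − 382/149·R3.
Row 4 reduces to 0 = 1/4, a contradiction. The system is inconsistent.

no solution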